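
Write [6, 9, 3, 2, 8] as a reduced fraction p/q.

3347/548

Fold from the inside: start with 8/1.
  2 + 1/8 = 17/8
  3 + 8/17 = 59/17
  9 + 17/59 = 548/59
  6 + 59/548 = 3347/548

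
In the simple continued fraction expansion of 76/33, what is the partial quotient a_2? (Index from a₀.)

76 = 2·33 + 10   →  a_0 = 2
33 = 3·10 + 3   →  a_1 = 3
10 = 3·3 + 1   →  a_2 = 3

3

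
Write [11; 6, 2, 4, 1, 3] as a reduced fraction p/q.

Using pₖ = aₖpₖ₋₁ + pₖ₋₂ and qₖ = aₖqₖ₋₁ + qₖ₋₂:
  k=0: a=11, p=11, q=1
  k=1: a=6, p=67, q=6
  k=2: a=2, p=145, q=13
  k=3: a=4, p=647, q=58
  k=4: a=1, p=792, q=71
  k=5: a=3, p=3023, q=271

3023/271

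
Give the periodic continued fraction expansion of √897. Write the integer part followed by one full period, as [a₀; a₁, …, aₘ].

[29; 1, 18, 1, 58]

a₀ = ⌊√897⌋ = 29.
With m₀=0, d₀=1 and mₖ₊₁ = dₖaₖ − mₖ, dₖ₊₁ = (n − mₖ₊₁²)/dₖ, aₖ₊₁ = ⌊(a₀+mₖ₊₁)/dₖ₊₁⌋:
  k=1: m=29, d=56, a=1
  k=2: m=27, d=3, a=18
  k=3: m=27, d=56, a=1
  k=4: m=29, d=1, a=58
d=1 and a=2a₀=58 at k=4, so the next step gives (m, d) = (29, 56) again — its k=1 value — and the period has length 4.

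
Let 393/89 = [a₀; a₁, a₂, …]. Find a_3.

393 = 4·89 + 37   →  a_0 = 4
89 = 2·37 + 15   →  a_1 = 2
37 = 2·15 + 7   →  a_2 = 2
15 = 2·7 + 1   →  a_3 = 2

2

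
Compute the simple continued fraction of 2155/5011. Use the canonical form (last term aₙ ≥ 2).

2155 = 0·5011 + 2155
5011 = 2·2155 + 701
2155 = 3·701 + 52
701 = 13·52 + 25
52 = 2·25 + 2
25 = 12·2 + 1
2 = 2·1 + 0  (stop)
So 2155/5011 = [0; 2, 3, 13, 2, 12, 2].

[0; 2, 3, 13, 2, 12, 2]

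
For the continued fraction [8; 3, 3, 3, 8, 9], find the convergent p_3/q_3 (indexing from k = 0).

274/33

Using pₖ = aₖpₖ₋₁ + pₖ₋₂, qₖ = aₖqₖ₋₁ + qₖ₋₂ (with p₋₁=1, p₋₂=0, q₋₁=0, q₋₂=1):
  k=0: a=8, p=8, q=1
  k=1: a=3, p=25, q=3
  k=2: a=3, p=83, q=10
  k=3: a=3, p=274, q=33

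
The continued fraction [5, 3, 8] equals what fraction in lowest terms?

133/25

Fold from the inside: start with 8/1.
  3 + 1/8 = 25/8
  5 + 8/25 = 133/25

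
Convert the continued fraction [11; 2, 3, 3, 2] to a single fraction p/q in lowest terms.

606/53

Using pₖ = aₖpₖ₋₁ + pₖ₋₂ and qₖ = aₖqₖ₋₁ + qₖ₋₂:
  k=0: a=11, p=11, q=1
  k=1: a=2, p=23, q=2
  k=2: a=3, p=80, q=7
  k=3: a=3, p=263, q=23
  k=4: a=2, p=606, q=53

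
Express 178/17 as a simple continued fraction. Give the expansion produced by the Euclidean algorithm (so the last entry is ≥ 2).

178 = 10*17 + 8
17 = 2*8 + 1
8 = 8*1 + 0  (stop)
So 178/17 = [10; 2, 8].

[10; 2, 8]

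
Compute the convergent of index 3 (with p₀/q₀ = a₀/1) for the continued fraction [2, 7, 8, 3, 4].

Using pₖ = aₖpₖ₋₁ + pₖ₋₂, qₖ = aₖqₖ₋₁ + qₖ₋₂ (with p₋₁=1, p₋₂=0, q₋₁=0, q₋₂=1):
  k=0: a=2, p=2, q=1
  k=1: a=7, p=15, q=7
  k=2: a=8, p=122, q=57
  k=3: a=3, p=381, q=178

381/178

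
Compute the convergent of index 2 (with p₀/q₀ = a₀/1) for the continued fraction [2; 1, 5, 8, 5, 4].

Using pₖ = aₖpₖ₋₁ + pₖ₋₂, qₖ = aₖqₖ₋₁ + qₖ₋₂ (with p₋₁=1, p₋₂=0, q₋₁=0, q₋₂=1):
  k=0: a=2, p=2, q=1
  k=1: a=1, p=3, q=1
  k=2: a=5, p=17, q=6

17/6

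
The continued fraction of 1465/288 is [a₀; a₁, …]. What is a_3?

1

1465 = 5·288 + 25   →  a_0 = 5
288 = 11·25 + 13   →  a_1 = 11
25 = 1·13 + 12   →  a_2 = 1
13 = 1·12 + 1   →  a_3 = 1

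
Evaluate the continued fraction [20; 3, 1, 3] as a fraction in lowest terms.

Using pₖ = aₖpₖ₋₁ + pₖ₋₂ and qₖ = aₖqₖ₋₁ + qₖ₋₂:
  k=0: a=20, p=20, q=1
  k=1: a=3, p=61, q=3
  k=2: a=1, p=81, q=4
  k=3: a=3, p=304, q=15

304/15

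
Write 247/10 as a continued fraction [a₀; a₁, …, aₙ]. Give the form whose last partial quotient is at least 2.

247 = 24·10 + 7
10 = 1·7 + 3
7 = 2·3 + 1
3 = 3·1 + 0  (stop)
So 247/10 = [24; 1, 2, 3].

[24; 1, 2, 3]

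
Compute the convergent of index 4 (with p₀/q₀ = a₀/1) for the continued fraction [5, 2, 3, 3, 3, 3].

Using pₖ = aₖpₖ₋₁ + pₖ₋₂, qₖ = aₖqₖ₋₁ + qₖ₋₂ (with p₋₁=1, p₋₂=0, q₋₁=0, q₋₂=1):
  k=0: a=5, p=5, q=1
  k=1: a=2, p=11, q=2
  k=2: a=3, p=38, q=7
  k=3: a=3, p=125, q=23
  k=4: a=3, p=413, q=76

413/76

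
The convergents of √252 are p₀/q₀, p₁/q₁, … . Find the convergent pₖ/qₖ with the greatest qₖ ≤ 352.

4048/255

√252 = [15; 1, 6, 1, 30, …] (period length 4).
Convergents:
  p_0/q_0 = 15/1
  p_1/q_1 = 16/1
  p_2/q_2 = 111/7
  p_3/q_3 = 127/8
  p_4/q_4 = 3921/247
  p_5/q_5 = 4048/255
  p_6/q_6 = 28209/1777
q_5 = 255 ≤ 352 < 1777 = q_6, so the answer is 4048/255.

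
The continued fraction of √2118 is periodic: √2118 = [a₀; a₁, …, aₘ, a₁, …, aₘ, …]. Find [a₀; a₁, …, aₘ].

a₀ = ⌊√2118⌋ = 46.
With m₀=0, d₀=1 and mₖ₊₁ = dₖaₖ − mₖ, dₖ₊₁ = (n − mₖ₊₁²)/dₖ, aₖ₊₁ = ⌊(a₀+mₖ₊₁)/dₖ₊₁⌋:
  k=1: m=46, d=2, a=46
  k=2: m=46, d=1, a=92
d=1 and a=2a₀=92 at k=2, so the next step gives (m, d) = (46, 2) again — its k=1 value — and the period has length 2.

[46; 46, 92]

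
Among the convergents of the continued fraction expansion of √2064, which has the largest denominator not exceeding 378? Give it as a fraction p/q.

√2064 = [45; 2, 3, 7, 3, 2, 90, …] (period length 6).
Convergents:
  p_0/q_0 = 45/1
  p_1/q_1 = 91/2
  p_2/q_2 = 318/7
  p_3/q_3 = 2317/51
  p_4/q_4 = 7269/160
  p_5/q_5 = 16855/371
  p_6/q_6 = 1524219/33550
q_5 = 371 ≤ 378 < 33550 = q_6, so the answer is 16855/371.

16855/371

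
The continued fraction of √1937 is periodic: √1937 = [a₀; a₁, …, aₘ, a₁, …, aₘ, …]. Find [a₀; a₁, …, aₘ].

[44; 88]

a₀ = ⌊√1937⌋ = 44.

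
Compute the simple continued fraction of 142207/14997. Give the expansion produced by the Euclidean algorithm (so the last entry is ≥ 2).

[9; 2, 13, 1, 2, 13, 4, 3]

142207 = 9·14997 + 7234
14997 = 2·7234 + 529
7234 = 13·529 + 357
529 = 1·357 + 172
357 = 2·172 + 13
172 = 13·13 + 3
13 = 4·3 + 1
3 = 3·1 + 0  (stop)
So 142207/14997 = [9; 2, 13, 1, 2, 13, 4, 3].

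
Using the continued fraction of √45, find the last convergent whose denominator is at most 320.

2046/305

√45 = [6; 1, 2, 2, 2, 1, 12, …] (period length 6).
Convergents:
  p_0/q_0 = 6/1
  p_1/q_1 = 7/1
  p_2/q_2 = 20/3
  p_3/q_3 = 47/7
  p_4/q_4 = 114/17
  p_5/q_5 = 161/24
  p_6/q_6 = 2046/305
  p_7/q_7 = 2207/329
q_6 = 305 ≤ 320 < 329 = q_7, so the answer is 2046/305.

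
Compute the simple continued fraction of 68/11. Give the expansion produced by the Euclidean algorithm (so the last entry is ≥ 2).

[6; 5, 2]

68 = 6*11 + 2
11 = 5*2 + 1
2 = 2*1 + 0  (stop)
So 68/11 = [6; 5, 2].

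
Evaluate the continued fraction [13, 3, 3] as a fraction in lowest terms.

133/10

Using pₖ = aₖpₖ₋₁ + pₖ₋₂ and qₖ = aₖqₖ₋₁ + qₖ₋₂:
  k=0: a=13, p=13, q=1
  k=1: a=3, p=40, q=3
  k=2: a=3, p=133, q=10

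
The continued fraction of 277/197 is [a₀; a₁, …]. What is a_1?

277 = 1·197 + 80   →  a_0 = 1
197 = 2·80 + 37   →  a_1 = 2

2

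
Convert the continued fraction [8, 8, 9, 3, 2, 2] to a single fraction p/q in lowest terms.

10406/1281

Using pₖ = aₖpₖ₋₁ + pₖ₋₂ and qₖ = aₖqₖ₋₁ + qₖ₋₂:
  k=0: a=8, p=8, q=1
  k=1: a=8, p=65, q=8
  k=2: a=9, p=593, q=73
  k=3: a=3, p=1844, q=227
  k=4: a=2, p=4281, q=527
  k=5: a=2, p=10406, q=1281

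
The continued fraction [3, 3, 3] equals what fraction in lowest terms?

33/10

Using pₖ = aₖpₖ₋₁ + pₖ₋₂ and qₖ = aₖqₖ₋₁ + qₖ₋₂:
  k=0: a=3, p=3, q=1
  k=1: a=3, p=10, q=3
  k=2: a=3, p=33, q=10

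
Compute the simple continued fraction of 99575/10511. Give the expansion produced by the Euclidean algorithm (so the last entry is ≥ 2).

[9; 2, 8, 1, 9, 6, 9]

99575 = 9*10511 + 4976
10511 = 2*4976 + 559
4976 = 8*559 + 504
559 = 1*504 + 55
504 = 9*55 + 9
55 = 6*9 + 1
9 = 9*1 + 0  (stop)
So 99575/10511 = [9; 2, 8, 1, 9, 6, 9].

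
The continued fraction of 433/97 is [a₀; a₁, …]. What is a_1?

2

433 = 4·97 + 45   →  a_0 = 4
97 = 2·45 + 7   →  a_1 = 2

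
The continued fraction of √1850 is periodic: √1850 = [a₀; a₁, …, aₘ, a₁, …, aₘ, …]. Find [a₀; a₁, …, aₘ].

[43; 86]

a₀ = ⌊√1850⌋ = 43.
With m₀=0, d₀=1 and mₖ₊₁ = dₖaₖ − mₖ, dₖ₊₁ = (n − mₖ₊₁²)/dₖ, aₖ₊₁ = ⌊(a₀+mₖ₊₁)/dₖ₊₁⌋:
  k=1: m=43, d=1, a=86
d=1 and a=2a₀=86 at k=1, so the next step gives (m, d) = (43, 1) again — its k=1 value — and the period has length 1.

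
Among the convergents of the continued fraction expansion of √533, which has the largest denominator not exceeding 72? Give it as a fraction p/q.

√533 = [23; 11, 1, 1, 11, 46, …] (period length 5).
Convergents:
  p_0/q_0 = 23/1
  p_1/q_1 = 254/11
  p_2/q_2 = 277/12
  p_3/q_3 = 531/23
  p_4/q_4 = 6118/265
q_3 = 23 ≤ 72 < 265 = q_4, so the answer is 531/23.

531/23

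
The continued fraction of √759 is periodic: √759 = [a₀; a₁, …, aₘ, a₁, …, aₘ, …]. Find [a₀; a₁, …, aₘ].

a₀ = ⌊√759⌋ = 27.
With m₀=0, d₀=1 and mₖ₊₁ = dₖaₖ − mₖ, dₖ₊₁ = (n − mₖ₊₁²)/dₖ, aₖ₊₁ = ⌊(a₀+mₖ₊₁)/dₖ₊₁⌋:
  k=1: m=27, d=30, a=1
  k=2: m=3, d=25, a=1
  k=3: m=22, d=11, a=4
  k=4: m=22, d=25, a=1
  k=5: m=3, d=30, a=1
  k=6: m=27, d=1, a=54
d=1 and a=2a₀=54 at k=6, so the next step gives (m, d) = (27, 30) again — its k=1 value — and the period has length 6.

[27; 1, 1, 4, 1, 1, 54]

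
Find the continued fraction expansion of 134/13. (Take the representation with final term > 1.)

134 = 10×13 + 4
13 = 3×4 + 1
4 = 4×1 + 0  (stop)
So 134/13 = [10; 3, 4].

[10; 3, 4]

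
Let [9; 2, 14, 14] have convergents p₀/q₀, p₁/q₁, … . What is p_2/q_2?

275/29

Using pₖ = aₖpₖ₋₁ + pₖ₋₂, qₖ = aₖqₖ₋₁ + qₖ₋₂ (with p₋₁=1, p₋₂=0, q₋₁=0, q₋₂=1):
  k=0: a=9, p=9, q=1
  k=1: a=2, p=19, q=2
  k=2: a=14, p=275, q=29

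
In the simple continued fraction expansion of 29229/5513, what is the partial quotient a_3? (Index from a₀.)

29229 = 5·5513 + 1664   →  a_0 = 5
5513 = 3·1664 + 521   →  a_1 = 3
1664 = 3·521 + 101   →  a_2 = 3
521 = 5·101 + 16   →  a_3 = 5

5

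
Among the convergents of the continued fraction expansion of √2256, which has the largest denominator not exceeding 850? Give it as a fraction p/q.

18049/380

√2256 = [47; 2, 94, …] (period length 2).
Convergents:
  p_0/q_0 = 47/1
  p_1/q_1 = 95/2
  p_2/q_2 = 8977/189
  p_3/q_3 = 18049/380
  p_4/q_4 = 1705583/35909
q_3 = 380 ≤ 850 < 35909 = q_4, so the answer is 18049/380.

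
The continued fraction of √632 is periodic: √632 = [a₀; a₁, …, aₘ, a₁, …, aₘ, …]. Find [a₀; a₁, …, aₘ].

a₀ = ⌊√632⌋ = 25.
With m₀=0, d₀=1 and mₖ₊₁ = dₖaₖ − mₖ, dₖ₊₁ = (n − mₖ₊₁²)/dₖ, aₖ₊₁ = ⌊(a₀+mₖ₊₁)/dₖ₊₁⌋:
  k=1: m=25, d=7, a=7
  k=2: m=24, d=8, a=6
  k=3: m=24, d=7, a=7
  k=4: m=25, d=1, a=50
d=1 and a=2a₀=50 at k=4, so the next step gives (m, d) = (25, 7) again — its k=1 value — and the period has length 4.

[25; 7, 6, 7, 50]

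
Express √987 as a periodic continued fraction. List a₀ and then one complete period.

a₀ = ⌊√987⌋ = 31.

[31; 2, 2, 2, 62]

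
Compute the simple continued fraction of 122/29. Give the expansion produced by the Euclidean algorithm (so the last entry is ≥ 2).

[4; 4, 1, 5]

122 = 4*29 + 6
29 = 4*6 + 5
6 = 1*5 + 1
5 = 5*1 + 0  (stop)
So 122/29 = [4; 4, 1, 5].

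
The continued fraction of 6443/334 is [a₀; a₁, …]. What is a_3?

6443 = 19·334 + 97   →  a_0 = 19
334 = 3·97 + 43   →  a_1 = 3
97 = 2·43 + 11   →  a_2 = 2
43 = 3·11 + 10   →  a_3 = 3

3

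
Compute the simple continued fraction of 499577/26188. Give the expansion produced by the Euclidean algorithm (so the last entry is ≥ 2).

[19; 13, 16, 3, 3, 12]

499577 = 19·26188 + 2005
26188 = 13·2005 + 123
2005 = 16·123 + 37
123 = 3·37 + 12
37 = 3·12 + 1
12 = 12·1 + 0  (stop)
So 499577/26188 = [19; 13, 16, 3, 3, 12].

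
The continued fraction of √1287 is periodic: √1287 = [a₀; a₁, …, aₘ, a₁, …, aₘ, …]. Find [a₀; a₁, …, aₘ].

[35; 1, 6, 1, 70]

a₀ = ⌊√1287⌋ = 35.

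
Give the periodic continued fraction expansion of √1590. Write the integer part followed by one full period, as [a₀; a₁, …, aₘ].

[39; 1, 6, 1, 78]

a₀ = ⌊√1590⌋ = 39.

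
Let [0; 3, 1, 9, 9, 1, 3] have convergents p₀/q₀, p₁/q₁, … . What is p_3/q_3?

Using pₖ = aₖpₖ₋₁ + pₖ₋₂, qₖ = aₖqₖ₋₁ + qₖ₋₂ (with p₋₁=1, p₋₂=0, q₋₁=0, q₋₂=1):
  k=0: a=0, p=0, q=1
  k=1: a=3, p=1, q=3
  k=2: a=1, p=1, q=4
  k=3: a=9, p=10, q=39

10/39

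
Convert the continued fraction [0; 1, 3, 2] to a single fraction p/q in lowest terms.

Using pₖ = aₖpₖ₋₁ + pₖ₋₂ and qₖ = aₖqₖ₋₁ + qₖ₋₂:
  k=0: a=0, p=0, q=1
  k=1: a=1, p=1, q=1
  k=2: a=3, p=3, q=4
  k=3: a=2, p=7, q=9

7/9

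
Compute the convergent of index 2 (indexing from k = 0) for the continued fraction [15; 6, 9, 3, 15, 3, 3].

834/55

Using pₖ = aₖpₖ₋₁ + pₖ₋₂, qₖ = aₖqₖ₋₁ + qₖ₋₂ (with p₋₁=1, p₋₂=0, q₋₁=0, q₋₂=1):
  k=0: a=15, p=15, q=1
  k=1: a=6, p=91, q=6
  k=2: a=9, p=834, q=55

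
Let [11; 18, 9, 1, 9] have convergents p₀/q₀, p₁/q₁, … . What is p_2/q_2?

Using pₖ = aₖpₖ₋₁ + pₖ₋₂, qₖ = aₖqₖ₋₁ + qₖ₋₂ (with p₋₁=1, p₋₂=0, q₋₁=0, q₋₂=1):
  k=0: a=11, p=11, q=1
  k=1: a=18, p=199, q=18
  k=2: a=9, p=1802, q=163

1802/163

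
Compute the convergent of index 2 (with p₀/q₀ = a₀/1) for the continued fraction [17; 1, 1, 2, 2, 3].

Using pₖ = aₖpₖ₋₁ + pₖ₋₂, qₖ = aₖqₖ₋₁ + qₖ₋₂ (with p₋₁=1, p₋₂=0, q₋₁=0, q₋₂=1):
  k=0: a=17, p=17, q=1
  k=1: a=1, p=18, q=1
  k=2: a=1, p=35, q=2

35/2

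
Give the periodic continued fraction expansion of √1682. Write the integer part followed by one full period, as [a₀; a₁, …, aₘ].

a₀ = ⌊√1682⌋ = 41.
With m₀=0, d₀=1 and mₖ₊₁ = dₖaₖ − mₖ, dₖ₊₁ = (n − mₖ₊₁²)/dₖ, aₖ₊₁ = ⌊(a₀+mₖ₊₁)/dₖ₊₁⌋:
  k=1: m=41, d=1, a=82
d=1 and a=2a₀=82 at k=1, so the next step gives (m, d) = (41, 1) again — its k=1 value — and the period has length 1.

[41; 82]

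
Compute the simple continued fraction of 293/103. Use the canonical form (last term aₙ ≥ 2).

[2; 1, 5, 2, 3, 2]

293 = 2×103 + 87
103 = 1×87 + 16
87 = 5×16 + 7
16 = 2×7 + 2
7 = 3×2 + 1
2 = 2×1 + 0  (stop)
So 293/103 = [2; 1, 5, 2, 3, 2].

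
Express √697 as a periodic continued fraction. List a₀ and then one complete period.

a₀ = ⌊√697⌋ = 26.
With m₀=0, d₀=1 and mₖ₊₁ = dₖaₖ − mₖ, dₖ₊₁ = (n − mₖ₊₁²)/dₖ, aₖ₊₁ = ⌊(a₀+mₖ₊₁)/dₖ₊₁⌋:
  k=1: m=26, d=21, a=2
  k=2: m=16, d=21, a=2
  k=3: m=26, d=1, a=52
d=1 and a=2a₀=52 at k=3, so the next step gives (m, d) = (26, 21) again — its k=1 value — and the period has length 3.

[26; 2, 2, 52]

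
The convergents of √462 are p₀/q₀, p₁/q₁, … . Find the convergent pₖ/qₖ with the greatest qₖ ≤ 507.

√462 = [21; 2, 42, …] (period length 2).
Convergents:
  p_0/q_0 = 21/1
  p_1/q_1 = 43/2
  p_2/q_2 = 1827/85
  p_3/q_3 = 3697/172
  p_4/q_4 = 157101/7309
q_3 = 172 ≤ 507 < 7309 = q_4, so the answer is 3697/172.

3697/172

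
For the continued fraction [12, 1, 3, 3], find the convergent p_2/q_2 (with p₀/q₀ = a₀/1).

51/4

Using pₖ = aₖpₖ₋₁ + pₖ₋₂, qₖ = aₖqₖ₋₁ + qₖ₋₂ (with p₋₁=1, p₋₂=0, q₋₁=0, q₋₂=1):
  k=0: a=12, p=12, q=1
  k=1: a=1, p=13, q=1
  k=2: a=3, p=51, q=4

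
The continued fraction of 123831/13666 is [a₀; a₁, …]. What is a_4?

123831 = 9·13666 + 837   →  a_0 = 9
13666 = 16·837 + 274   →  a_1 = 16
837 = 3·274 + 15   →  a_2 = 3
274 = 18·15 + 4   →  a_3 = 18
15 = 3·4 + 3   →  a_4 = 3

3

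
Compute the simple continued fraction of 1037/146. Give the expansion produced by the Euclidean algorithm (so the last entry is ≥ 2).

[7; 9, 1, 2, 1, 3]

1037 = 7·146 + 15
146 = 9·15 + 11
15 = 1·11 + 4
11 = 2·4 + 3
4 = 1·3 + 1
3 = 3·1 + 0  (stop)
So 1037/146 = [7; 9, 1, 2, 1, 3].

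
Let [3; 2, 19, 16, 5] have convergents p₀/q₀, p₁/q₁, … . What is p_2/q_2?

Using pₖ = aₖpₖ₋₁ + pₖ₋₂, qₖ = aₖqₖ₋₁ + qₖ₋₂ (with p₋₁=1, p₋₂=0, q₋₁=0, q₋₂=1):
  k=0: a=3, p=3, q=1
  k=1: a=2, p=7, q=2
  k=2: a=19, p=136, q=39

136/39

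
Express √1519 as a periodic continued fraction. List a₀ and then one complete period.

a₀ = ⌊√1519⌋ = 38.
With m₀=0, d₀=1 and mₖ₊₁ = dₖaₖ − mₖ, dₖ₊₁ = (n − mₖ₊₁²)/dₖ, aₖ₊₁ = ⌊(a₀+mₖ₊₁)/dₖ₊₁⌋:
  k=1: m=38, d=75, a=1
  k=2: m=37, d=2, a=37
  k=3: m=37, d=75, a=1
  k=4: m=38, d=1, a=76
d=1 and a=2a₀=76 at k=4, so the next step gives (m, d) = (38, 75) again — its k=1 value — and the period has length 4.

[38; 1, 37, 1, 76]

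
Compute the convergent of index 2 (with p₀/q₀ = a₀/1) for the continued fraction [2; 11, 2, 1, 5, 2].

48/23

Using pₖ = aₖpₖ₋₁ + pₖ₋₂, qₖ = aₖqₖ₋₁ + qₖ₋₂ (with p₋₁=1, p₋₂=0, q₋₁=0, q₋₂=1):
  k=0: a=2, p=2, q=1
  k=1: a=11, p=23, q=11
  k=2: a=2, p=48, q=23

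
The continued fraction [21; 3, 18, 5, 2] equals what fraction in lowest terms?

Fold from the inside: start with 2/1.
  5 + 1/2 = 11/2
  18 + 2/11 = 200/11
  3 + 11/200 = 611/200
  21 + 200/611 = 13031/611

13031/611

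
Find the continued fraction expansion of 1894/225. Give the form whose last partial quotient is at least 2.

[8; 2, 2, 1, 1, 5, 1, 2]

1894 = 8×225 + 94
225 = 2×94 + 37
94 = 2×37 + 20
37 = 1×20 + 17
20 = 1×17 + 3
17 = 5×3 + 2
3 = 1×2 + 1
2 = 2×1 + 0  (stop)
So 1894/225 = [8; 2, 2, 1, 1, 5, 1, 2].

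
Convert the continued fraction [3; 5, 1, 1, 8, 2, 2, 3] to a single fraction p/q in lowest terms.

Fold from the inside: start with 3/1.
  2 + 1/3 = 7/3
  2 + 3/7 = 17/7
  8 + 7/17 = 143/17
  1 + 17/143 = 160/143
  1 + 143/160 = 303/160
  5 + 160/303 = 1675/303
  3 + 303/1675 = 5328/1675

5328/1675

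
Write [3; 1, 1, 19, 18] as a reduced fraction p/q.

2473/704

Using pₖ = aₖpₖ₋₁ + pₖ₋₂ and qₖ = aₖqₖ₋₁ + qₖ₋₂:
  k=0: a=3, p=3, q=1
  k=1: a=1, p=4, q=1
  k=2: a=1, p=7, q=2
  k=3: a=19, p=137, q=39
  k=4: a=18, p=2473, q=704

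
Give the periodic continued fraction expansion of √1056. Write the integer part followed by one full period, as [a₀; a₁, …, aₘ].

a₀ = ⌊√1056⌋ = 32.
With m₀=0, d₀=1 and mₖ₊₁ = dₖaₖ − mₖ, dₖ₊₁ = (n − mₖ₊₁²)/dₖ, aₖ₊₁ = ⌊(a₀+mₖ₊₁)/dₖ₊₁⌋:
  k=1: m=32, d=32, a=2
  k=2: m=32, d=1, a=64
d=1 and a=2a₀=64 at k=2, so the next step gives (m, d) = (32, 32) again — its k=1 value — and the period has length 2.

[32; 2, 64]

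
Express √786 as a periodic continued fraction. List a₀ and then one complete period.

[28; 28, 56]

a₀ = ⌊√786⌋ = 28.
With m₀=0, d₀=1 and mₖ₊₁ = dₖaₖ − mₖ, dₖ₊₁ = (n − mₖ₊₁²)/dₖ, aₖ₊₁ = ⌊(a₀+mₖ₊₁)/dₖ₊₁⌋:
  k=1: m=28, d=2, a=28
  k=2: m=28, d=1, a=56
d=1 and a=2a₀=56 at k=2, so the next step gives (m, d) = (28, 2) again — its k=1 value — and the period has length 2.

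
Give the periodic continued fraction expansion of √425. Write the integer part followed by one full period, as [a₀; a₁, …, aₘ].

a₀ = ⌊√425⌋ = 20.

[20; 1, 1, 1, 1, 1, 1, 40]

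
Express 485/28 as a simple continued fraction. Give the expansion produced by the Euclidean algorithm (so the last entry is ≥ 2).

485 = 17·28 + 9
28 = 3·9 + 1
9 = 9·1 + 0  (stop)
So 485/28 = [17; 3, 9].

[17; 3, 9]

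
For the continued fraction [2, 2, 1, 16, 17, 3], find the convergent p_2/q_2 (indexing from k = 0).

7/3

Using pₖ = aₖpₖ₋₁ + pₖ₋₂, qₖ = aₖqₖ₋₁ + qₖ₋₂ (with p₋₁=1, p₋₂=0, q₋₁=0, q₋₂=1):
  k=0: a=2, p=2, q=1
  k=1: a=2, p=5, q=2
  k=2: a=1, p=7, q=3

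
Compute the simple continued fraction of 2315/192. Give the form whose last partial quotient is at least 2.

[12; 17, 2, 5]

2315 = 12×192 + 11
192 = 17×11 + 5
11 = 2×5 + 1
5 = 5×1 + 0  (stop)
So 2315/192 = [12; 17, 2, 5].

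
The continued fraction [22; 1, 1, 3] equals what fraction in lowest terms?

158/7

Fold from the inside: start with 3/1.
  1 + 1/3 = 4/3
  1 + 3/4 = 7/4
  22 + 4/7 = 158/7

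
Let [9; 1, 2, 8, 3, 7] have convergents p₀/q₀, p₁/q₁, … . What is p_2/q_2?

Using pₖ = aₖpₖ₋₁ + pₖ₋₂, qₖ = aₖqₖ₋₁ + qₖ₋₂ (with p₋₁=1, p₋₂=0, q₋₁=0, q₋₂=1):
  k=0: a=9, p=9, q=1
  k=1: a=1, p=10, q=1
  k=2: a=2, p=29, q=3

29/3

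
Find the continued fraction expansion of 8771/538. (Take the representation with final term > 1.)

8771 = 16·538 + 163
538 = 3·163 + 49
163 = 3·49 + 16
49 = 3·16 + 1
16 = 16·1 + 0  (stop)
So 8771/538 = [16; 3, 3, 3, 16].

[16; 3, 3, 3, 16]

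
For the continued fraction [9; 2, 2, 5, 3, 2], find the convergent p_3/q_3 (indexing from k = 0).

254/27

Using pₖ = aₖpₖ₋₁ + pₖ₋₂, qₖ = aₖqₖ₋₁ + qₖ₋₂ (with p₋₁=1, p₋₂=0, q₋₁=0, q₋₂=1):
  k=0: a=9, p=9, q=1
  k=1: a=2, p=19, q=2
  k=2: a=2, p=47, q=5
  k=3: a=5, p=254, q=27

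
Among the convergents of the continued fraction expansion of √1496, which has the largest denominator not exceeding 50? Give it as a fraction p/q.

√1496 = [38; 1, 2, 9, 2, 1, 76, …] (period length 6).
Convergents:
  p_0/q_0 = 38/1
  p_1/q_1 = 39/1
  p_2/q_2 = 116/3
  p_3/q_3 = 1083/28
  p_4/q_4 = 2282/59
q_3 = 28 ≤ 50 < 59 = q_4, so the answer is 1083/28.

1083/28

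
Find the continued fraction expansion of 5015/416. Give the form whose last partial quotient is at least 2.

5015 = 12×416 + 23
416 = 18×23 + 2
23 = 11×2 + 1
2 = 2×1 + 0  (stop)
So 5015/416 = [12; 18, 11, 2].

[12; 18, 11, 2]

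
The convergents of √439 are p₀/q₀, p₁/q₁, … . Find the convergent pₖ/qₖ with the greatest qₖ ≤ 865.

18019/860

√439 = [20; 1, 19, 1, 40, …] (period length 4).
Convergents:
  p_0/q_0 = 20/1
  p_1/q_1 = 21/1
  p_2/q_2 = 419/20
  p_3/q_3 = 440/21
  p_4/q_4 = 18019/860
  p_5/q_5 = 18459/881
q_4 = 860 ≤ 865 < 881 = q_5, so the answer is 18019/860.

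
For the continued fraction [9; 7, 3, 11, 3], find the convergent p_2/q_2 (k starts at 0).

Using pₖ = aₖpₖ₋₁ + pₖ₋₂, qₖ = aₖqₖ₋₁ + qₖ₋₂ (with p₋₁=1, p₋₂=0, q₋₁=0, q₋₂=1):
  k=0: a=9, p=9, q=1
  k=1: a=7, p=64, q=7
  k=2: a=3, p=201, q=22

201/22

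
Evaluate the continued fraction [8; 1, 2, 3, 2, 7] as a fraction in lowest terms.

1487/171

Using pₖ = aₖpₖ₋₁ + pₖ₋₂ and qₖ = aₖqₖ₋₁ + qₖ₋₂:
  k=0: a=8, p=8, q=1
  k=1: a=1, p=9, q=1
  k=2: a=2, p=26, q=3
  k=3: a=3, p=87, q=10
  k=4: a=2, p=200, q=23
  k=5: a=7, p=1487, q=171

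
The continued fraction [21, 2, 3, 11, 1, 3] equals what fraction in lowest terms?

Using pₖ = aₖpₖ₋₁ + pₖ₋₂ and qₖ = aₖqₖ₋₁ + qₖ₋₂:
  k=0: a=21, p=21, q=1
  k=1: a=2, p=43, q=2
  k=2: a=3, p=150, q=7
  k=3: a=11, p=1693, q=79
  k=4: a=1, p=1843, q=86
  k=5: a=3, p=7222, q=337

7222/337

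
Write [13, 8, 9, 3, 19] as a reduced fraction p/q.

57559/4386

Using pₖ = aₖpₖ₋₁ + pₖ₋₂ and qₖ = aₖqₖ₋₁ + qₖ₋₂:
  k=0: a=13, p=13, q=1
  k=1: a=8, p=105, q=8
  k=2: a=9, p=958, q=73
  k=3: a=3, p=2979, q=227
  k=4: a=19, p=57559, q=4386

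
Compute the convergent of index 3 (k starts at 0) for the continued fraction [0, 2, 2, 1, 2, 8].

3/7

Using pₖ = aₖpₖ₋₁ + pₖ₋₂, qₖ = aₖqₖ₋₁ + qₖ₋₂ (with p₋₁=1, p₋₂=0, q₋₁=0, q₋₂=1):
  k=0: a=0, p=0, q=1
  k=1: a=2, p=1, q=2
  k=2: a=2, p=2, q=5
  k=3: a=1, p=3, q=7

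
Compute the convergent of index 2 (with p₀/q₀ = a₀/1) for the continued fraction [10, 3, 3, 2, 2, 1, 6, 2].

Using pₖ = aₖpₖ₋₁ + pₖ₋₂, qₖ = aₖqₖ₋₁ + qₖ₋₂ (with p₋₁=1, p₋₂=0, q₋₁=0, q₋₂=1):
  k=0: a=10, p=10, q=1
  k=1: a=3, p=31, q=3
  k=2: a=3, p=103, q=10

103/10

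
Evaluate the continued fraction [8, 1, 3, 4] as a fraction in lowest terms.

149/17

Using pₖ = aₖpₖ₋₁ + pₖ₋₂ and qₖ = aₖqₖ₋₁ + qₖ₋₂:
  k=0: a=8, p=8, q=1
  k=1: a=1, p=9, q=1
  k=2: a=3, p=35, q=4
  k=3: a=4, p=149, q=17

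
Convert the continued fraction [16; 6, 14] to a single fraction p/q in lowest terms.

Using pₖ = aₖpₖ₋₁ + pₖ₋₂ and qₖ = aₖqₖ₋₁ + qₖ₋₂:
  k=0: a=16, p=16, q=1
  k=1: a=6, p=97, q=6
  k=2: a=14, p=1374, q=85

1374/85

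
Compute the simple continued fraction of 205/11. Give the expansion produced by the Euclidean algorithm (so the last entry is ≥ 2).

205 = 18×11 + 7
11 = 1×7 + 4
7 = 1×4 + 3
4 = 1×3 + 1
3 = 3×1 + 0  (stop)
So 205/11 = [18; 1, 1, 1, 3].

[18; 1, 1, 1, 3]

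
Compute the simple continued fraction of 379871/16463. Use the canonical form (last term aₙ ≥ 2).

379871 = 23·16463 + 1222
16463 = 13·1222 + 577
1222 = 2·577 + 68
577 = 8·68 + 33
68 = 2·33 + 2
33 = 16·2 + 1
2 = 2·1 + 0  (stop)
So 379871/16463 = [23; 13, 2, 8, 2, 16, 2].

[23; 13, 2, 8, 2, 16, 2]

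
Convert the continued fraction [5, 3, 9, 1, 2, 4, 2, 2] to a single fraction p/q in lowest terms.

Fold from the inside: start with 2/1.
  2 + 1/2 = 5/2
  4 + 2/5 = 22/5
  2 + 5/22 = 49/22
  1 + 22/49 = 71/49
  9 + 49/71 = 688/71
  3 + 71/688 = 2135/688
  5 + 688/2135 = 11363/2135

11363/2135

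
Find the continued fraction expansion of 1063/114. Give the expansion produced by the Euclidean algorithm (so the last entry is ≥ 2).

[9; 3, 12, 3]

1063 = 9·114 + 37
114 = 3·37 + 3
37 = 12·3 + 1
3 = 3·1 + 0  (stop)
So 1063/114 = [9; 3, 12, 3].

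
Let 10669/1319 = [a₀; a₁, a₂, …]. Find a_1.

10669 = 8·1319 + 117   →  a_0 = 8
1319 = 11·117 + 32   →  a_1 = 11

11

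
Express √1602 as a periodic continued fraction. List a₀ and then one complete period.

[40; 40, 80]

a₀ = ⌊√1602⌋ = 40.
With m₀=0, d₀=1 and mₖ₊₁ = dₖaₖ − mₖ, dₖ₊₁ = (n − mₖ₊₁²)/dₖ, aₖ₊₁ = ⌊(a₀+mₖ₊₁)/dₖ₊₁⌋:
  k=1: m=40, d=2, a=40
  k=2: m=40, d=1, a=80
d=1 and a=2a₀=80 at k=2, so the next step gives (m, d) = (40, 2) again — its k=1 value — and the period has length 2.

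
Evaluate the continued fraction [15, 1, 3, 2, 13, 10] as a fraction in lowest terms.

19232/1219

Using pₖ = aₖpₖ₋₁ + pₖ₋₂ and qₖ = aₖqₖ₋₁ + qₖ₋₂:
  k=0: a=15, p=15, q=1
  k=1: a=1, p=16, q=1
  k=2: a=3, p=63, q=4
  k=3: a=2, p=142, q=9
  k=4: a=13, p=1909, q=121
  k=5: a=10, p=19232, q=1219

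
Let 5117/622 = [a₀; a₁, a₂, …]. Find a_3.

2

5117 = 8·622 + 141   →  a_0 = 8
622 = 4·141 + 58   →  a_1 = 4
141 = 2·58 + 25   →  a_2 = 2
58 = 2·25 + 8   →  a_3 = 2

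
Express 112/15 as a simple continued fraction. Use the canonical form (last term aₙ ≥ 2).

[7; 2, 7]

112 = 7×15 + 7
15 = 2×7 + 1
7 = 7×1 + 0  (stop)
So 112/15 = [7; 2, 7].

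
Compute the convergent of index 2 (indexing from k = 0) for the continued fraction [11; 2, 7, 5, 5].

172/15

Using pₖ = aₖpₖ₋₁ + pₖ₋₂, qₖ = aₖqₖ₋₁ + qₖ₋₂ (with p₋₁=1, p₋₂=0, q₋₁=0, q₋₂=1):
  k=0: a=11, p=11, q=1
  k=1: a=2, p=23, q=2
  k=2: a=7, p=172, q=15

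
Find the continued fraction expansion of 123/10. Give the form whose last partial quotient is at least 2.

123 = 12*10 + 3
10 = 3*3 + 1
3 = 3*1 + 0  (stop)
So 123/10 = [12; 3, 3].

[12; 3, 3]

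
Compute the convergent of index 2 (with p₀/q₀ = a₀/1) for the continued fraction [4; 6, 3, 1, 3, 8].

79/19

Using pₖ = aₖpₖ₋₁ + pₖ₋₂, qₖ = aₖqₖ₋₁ + qₖ₋₂ (with p₋₁=1, p₋₂=0, q₋₁=0, q₋₂=1):
  k=0: a=4, p=4, q=1
  k=1: a=6, p=25, q=6
  k=2: a=3, p=79, q=19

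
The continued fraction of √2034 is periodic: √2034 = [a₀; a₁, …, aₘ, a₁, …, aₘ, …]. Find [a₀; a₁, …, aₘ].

[45; 10, 90]

a₀ = ⌊√2034⌋ = 45.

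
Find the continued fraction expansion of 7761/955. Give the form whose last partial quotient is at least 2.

7761 = 8×955 + 121
955 = 7×121 + 108
121 = 1×108 + 13
108 = 8×13 + 4
13 = 3×4 + 1
4 = 4×1 + 0  (stop)
So 7761/955 = [8; 7, 1, 8, 3, 4].

[8; 7, 1, 8, 3, 4]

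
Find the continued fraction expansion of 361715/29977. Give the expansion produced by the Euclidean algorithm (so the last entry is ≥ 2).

[12; 15, 17, 1, 3, 2, 12]

361715 = 12×29977 + 1991
29977 = 15×1991 + 112
1991 = 17×112 + 87
112 = 1×87 + 25
87 = 3×25 + 12
25 = 2×12 + 1
12 = 12×1 + 0  (stop)
So 361715/29977 = [12; 15, 17, 1, 3, 2, 12].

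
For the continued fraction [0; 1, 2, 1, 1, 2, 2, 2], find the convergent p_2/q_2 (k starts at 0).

2/3

Using pₖ = aₖpₖ₋₁ + pₖ₋₂, qₖ = aₖqₖ₋₁ + qₖ₋₂ (with p₋₁=1, p₋₂=0, q₋₁=0, q₋₂=1):
  k=0: a=0, p=0, q=1
  k=1: a=1, p=1, q=1
  k=2: a=2, p=2, q=3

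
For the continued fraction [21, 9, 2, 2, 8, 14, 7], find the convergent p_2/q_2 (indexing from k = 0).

401/19

Using pₖ = aₖpₖ₋₁ + pₖ₋₂, qₖ = aₖqₖ₋₁ + qₖ₋₂ (with p₋₁=1, p₋₂=0, q₋₁=0, q₋₂=1):
  k=0: a=21, p=21, q=1
  k=1: a=9, p=190, q=9
  k=2: a=2, p=401, q=19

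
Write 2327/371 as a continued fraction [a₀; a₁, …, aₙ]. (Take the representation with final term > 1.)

2327 = 6*371 + 101
371 = 3*101 + 68
101 = 1*68 + 33
68 = 2*33 + 2
33 = 16*2 + 1
2 = 2*1 + 0  (stop)
So 2327/371 = [6; 3, 1, 2, 16, 2].

[6; 3, 1, 2, 16, 2]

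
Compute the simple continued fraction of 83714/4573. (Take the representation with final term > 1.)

83714 = 18*4573 + 1400
4573 = 3*1400 + 373
1400 = 3*373 + 281
373 = 1*281 + 92
281 = 3*92 + 5
92 = 18*5 + 2
5 = 2*2 + 1
2 = 2*1 + 0  (stop)
So 83714/4573 = [18; 3, 3, 1, 3, 18, 2, 2].

[18; 3, 3, 1, 3, 18, 2, 2]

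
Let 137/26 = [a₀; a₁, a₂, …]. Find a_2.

1

137 = 5·26 + 7   →  a_0 = 5
26 = 3·7 + 5   →  a_1 = 3
7 = 1·5 + 2   →  a_2 = 1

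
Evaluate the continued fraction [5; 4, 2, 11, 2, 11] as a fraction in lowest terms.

Using pₖ = aₖpₖ₋₁ + pₖ₋₂ and qₖ = aₖqₖ₋₁ + qₖ₋₂:
  k=0: a=5, p=5, q=1
  k=1: a=4, p=21, q=4
  k=2: a=2, p=47, q=9
  k=3: a=11, p=538, q=103
  k=4: a=2, p=1123, q=215
  k=5: a=11, p=12891, q=2468

12891/2468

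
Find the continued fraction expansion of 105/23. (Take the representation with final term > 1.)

[4; 1, 1, 3, 3]

105 = 4*23 + 13
23 = 1*13 + 10
13 = 1*10 + 3
10 = 3*3 + 1
3 = 3*1 + 0  (stop)
So 105/23 = [4; 1, 1, 3, 3].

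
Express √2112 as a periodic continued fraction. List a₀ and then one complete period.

[45; 1, 21, 1, 90]

a₀ = ⌊√2112⌋ = 45.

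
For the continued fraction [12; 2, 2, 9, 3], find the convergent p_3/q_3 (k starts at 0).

583/47

Using pₖ = aₖpₖ₋₁ + pₖ₋₂, qₖ = aₖqₖ₋₁ + qₖ₋₂ (with p₋₁=1, p₋₂=0, q₋₁=0, q₋₂=1):
  k=0: a=12, p=12, q=1
  k=1: a=2, p=25, q=2
  k=2: a=2, p=62, q=5
  k=3: a=9, p=583, q=47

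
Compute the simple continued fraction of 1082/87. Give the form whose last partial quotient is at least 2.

[12; 2, 3, 2, 5]

1082 = 12×87 + 38
87 = 2×38 + 11
38 = 3×11 + 5
11 = 2×5 + 1
5 = 5×1 + 0  (stop)
So 1082/87 = [12; 2, 3, 2, 5].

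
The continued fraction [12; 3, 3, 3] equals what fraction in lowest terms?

406/33

Fold from the inside: start with 3/1.
  3 + 1/3 = 10/3
  3 + 3/10 = 33/10
  12 + 10/33 = 406/33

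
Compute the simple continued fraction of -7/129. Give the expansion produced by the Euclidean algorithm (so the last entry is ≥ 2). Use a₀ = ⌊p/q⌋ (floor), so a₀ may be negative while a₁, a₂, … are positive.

[-1; 1, 17, 2, 3]

-7 = -1*129 + 122
129 = 1*122 + 7
122 = 17*7 + 3
7 = 2*3 + 1
3 = 3*1 + 0  (stop)
So -7/129 = [-1; 1, 17, 2, 3].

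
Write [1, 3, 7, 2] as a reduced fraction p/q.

Using pₖ = aₖpₖ₋₁ + pₖ₋₂ and qₖ = aₖqₖ₋₁ + qₖ₋₂:
  k=0: a=1, p=1, q=1
  k=1: a=3, p=4, q=3
  k=2: a=7, p=29, q=22
  k=3: a=2, p=62, q=47

62/47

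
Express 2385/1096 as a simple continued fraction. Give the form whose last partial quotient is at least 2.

2385 = 2·1096 + 193
1096 = 5·193 + 131
193 = 1·131 + 62
131 = 2·62 + 7
62 = 8·7 + 6
7 = 1·6 + 1
6 = 6·1 + 0  (stop)
So 2385/1096 = [2; 5, 1, 2, 8, 1, 6].

[2; 5, 1, 2, 8, 1, 6]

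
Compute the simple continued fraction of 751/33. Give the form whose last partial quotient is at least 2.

[22; 1, 3, 8]

751 = 22×33 + 25
33 = 1×25 + 8
25 = 3×8 + 1
8 = 8×1 + 0  (stop)
So 751/33 = [22; 1, 3, 8].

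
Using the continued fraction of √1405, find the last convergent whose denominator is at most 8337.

√1405 = [37; 2, 14, 2, 74, …] (period length 4).
Convergents:
  p_0/q_0 = 37/1
  p_1/q_1 = 75/2
  p_2/q_2 = 1087/29
  p_3/q_3 = 2249/60
  p_4/q_4 = 167513/4469
  p_5/q_5 = 337275/8998
q_4 = 4469 ≤ 8337 < 8998 = q_5, so the answer is 167513/4469.

167513/4469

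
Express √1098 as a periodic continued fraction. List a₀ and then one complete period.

a₀ = ⌊√1098⌋ = 33.
With m₀=0, d₀=1 and mₖ₊₁ = dₖaₖ − mₖ, dₖ₊₁ = (n − mₖ₊₁²)/dₖ, aₖ₊₁ = ⌊(a₀+mₖ₊₁)/dₖ₊₁⌋:
  k=1: m=33, d=9, a=7
  k=2: m=30, d=22, a=2
  k=3: m=14, d=41, a=1
  k=4: m=27, d=9, a=6
  k=5: m=27, d=41, a=1
  k=6: m=14, d=22, a=2
  k=7: m=30, d=9, a=7
  k=8: m=33, d=1, a=66
d=1 and a=2a₀=66 at k=8, so the next step gives (m, d) = (33, 9) again — its k=1 value — and the period has length 8.

[33; 7, 2, 1, 6, 1, 2, 7, 66]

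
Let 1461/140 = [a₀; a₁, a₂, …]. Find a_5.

1461 = 10·140 + 61   →  a_0 = 10
140 = 2·61 + 18   →  a_1 = 2
61 = 3·18 + 7   →  a_2 = 3
18 = 2·7 + 4   →  a_3 = 2
7 = 1·4 + 3   →  a_4 = 1
4 = 1·3 + 1   →  a_5 = 1

1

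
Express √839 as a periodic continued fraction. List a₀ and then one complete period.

[28; 1, 27, 1, 56]

a₀ = ⌊√839⌋ = 28.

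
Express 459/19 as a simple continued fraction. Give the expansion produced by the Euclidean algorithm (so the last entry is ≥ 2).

459 = 24·19 + 3
19 = 6·3 + 1
3 = 3·1 + 0  (stop)
So 459/19 = [24; 6, 3].

[24; 6, 3]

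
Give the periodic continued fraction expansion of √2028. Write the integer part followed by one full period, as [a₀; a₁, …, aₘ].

a₀ = ⌊√2028⌋ = 45.
With m₀=0, d₀=1 and mₖ₊₁ = dₖaₖ − mₖ, dₖ₊₁ = (n − mₖ₊₁²)/dₖ, aₖ₊₁ = ⌊(a₀+mₖ₊₁)/dₖ₊₁⌋:
  k=1: m=45, d=3, a=30
  k=2: m=45, d=1, a=90
d=1 and a=2a₀=90 at k=2, so the next step gives (m, d) = (45, 3) again — its k=1 value — and the period has length 2.

[45; 30, 90]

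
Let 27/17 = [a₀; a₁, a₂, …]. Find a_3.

2

27 = 1·17 + 10   →  a_0 = 1
17 = 1·10 + 7   →  a_1 = 1
10 = 1·7 + 3   →  a_2 = 1
7 = 2·3 + 1   →  a_3 = 2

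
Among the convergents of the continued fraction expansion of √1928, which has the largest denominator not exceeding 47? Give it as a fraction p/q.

√1928 = [43; 1, 9, 1, 86, …] (period length 4).
Convergents:
  p_0/q_0 = 43/1
  p_1/q_1 = 44/1
  p_2/q_2 = 439/10
  p_3/q_3 = 483/11
  p_4/q_4 = 41977/956
q_3 = 11 ≤ 47 < 956 = q_4, so the answer is 483/11.

483/11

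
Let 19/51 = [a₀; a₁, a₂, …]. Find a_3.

2

19 = 0·51 + 19   →  a_0 = 0
51 = 2·19 + 13   →  a_1 = 2
19 = 1·13 + 6   →  a_2 = 1
13 = 2·6 + 1   →  a_3 = 2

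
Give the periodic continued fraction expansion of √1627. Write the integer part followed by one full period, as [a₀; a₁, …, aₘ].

a₀ = ⌊√1627⌋ = 40.
With m₀=0, d₀=1 and mₖ₊₁ = dₖaₖ − mₖ, dₖ₊₁ = (n − mₖ₊₁²)/dₖ, aₖ₊₁ = ⌊(a₀+mₖ₊₁)/dₖ₊₁⌋:
  k=1: m=40, d=27, a=2
  k=2: m=14, d=53, a=1
  k=3: m=39, d=2, a=39
  k=4: m=39, d=53, a=1
  k=5: m=14, d=27, a=2
  k=6: m=40, d=1, a=80
d=1 and a=2a₀=80 at k=6, so the next step gives (m, d) = (40, 27) again — its k=1 value — and the period has length 6.

[40; 2, 1, 39, 1, 2, 80]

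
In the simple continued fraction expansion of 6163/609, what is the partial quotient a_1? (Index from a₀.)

8

6163 = 10·609 + 73   →  a_0 = 10
609 = 8·73 + 25   →  a_1 = 8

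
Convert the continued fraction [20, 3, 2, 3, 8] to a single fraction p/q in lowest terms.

4038/199

Using pₖ = aₖpₖ₋₁ + pₖ₋₂ and qₖ = aₖqₖ₋₁ + qₖ₋₂:
  k=0: a=20, p=20, q=1
  k=1: a=3, p=61, q=3
  k=2: a=2, p=142, q=7
  k=3: a=3, p=487, q=24
  k=4: a=8, p=4038, q=199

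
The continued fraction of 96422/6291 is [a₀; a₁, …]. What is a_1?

3

96422 = 15·6291 + 2057   →  a_0 = 15
6291 = 3·2057 + 120   →  a_1 = 3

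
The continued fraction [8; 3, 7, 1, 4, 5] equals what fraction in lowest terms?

Using pₖ = aₖpₖ₋₁ + pₖ₋₂ and qₖ = aₖqₖ₋₁ + qₖ₋₂:
  k=0: a=8, p=8, q=1
  k=1: a=3, p=25, q=3
  k=2: a=7, p=183, q=22
  k=3: a=1, p=208, q=25
  k=4: a=4, p=1015, q=122
  k=5: a=5, p=5283, q=635

5283/635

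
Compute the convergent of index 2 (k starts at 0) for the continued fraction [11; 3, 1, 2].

45/4

Using pₖ = aₖpₖ₋₁ + pₖ₋₂, qₖ = aₖqₖ₋₁ + qₖ₋₂ (with p₋₁=1, p₋₂=0, q₋₁=0, q₋₂=1):
  k=0: a=11, p=11, q=1
  k=1: a=3, p=34, q=3
  k=2: a=1, p=45, q=4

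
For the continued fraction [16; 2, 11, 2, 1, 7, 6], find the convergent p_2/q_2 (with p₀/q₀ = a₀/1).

Using pₖ = aₖpₖ₋₁ + pₖ₋₂, qₖ = aₖqₖ₋₁ + qₖ₋₂ (with p₋₁=1, p₋₂=0, q₋₁=0, q₋₂=1):
  k=0: a=16, p=16, q=1
  k=1: a=2, p=33, q=2
  k=2: a=11, p=379, q=23

379/23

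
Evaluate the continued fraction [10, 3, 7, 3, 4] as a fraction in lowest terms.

3075/298

Fold from the inside: start with 4/1.
  3 + 1/4 = 13/4
  7 + 4/13 = 95/13
  3 + 13/95 = 298/95
  10 + 95/298 = 3075/298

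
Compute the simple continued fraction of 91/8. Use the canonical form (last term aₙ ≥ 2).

91 = 11*8 + 3
8 = 2*3 + 2
3 = 1*2 + 1
2 = 2*1 + 0  (stop)
So 91/8 = [11; 2, 1, 2].

[11; 2, 1, 2]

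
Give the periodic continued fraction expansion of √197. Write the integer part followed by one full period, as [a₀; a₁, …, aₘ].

a₀ = ⌊√197⌋ = 14.

[14; 28]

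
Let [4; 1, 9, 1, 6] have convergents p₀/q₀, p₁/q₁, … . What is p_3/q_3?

54/11

Using pₖ = aₖpₖ₋₁ + pₖ₋₂, qₖ = aₖqₖ₋₁ + qₖ₋₂ (with p₋₁=1, p₋₂=0, q₋₁=0, q₋₂=1):
  k=0: a=4, p=4, q=1
  k=1: a=1, p=5, q=1
  k=2: a=9, p=49, q=10
  k=3: a=1, p=54, q=11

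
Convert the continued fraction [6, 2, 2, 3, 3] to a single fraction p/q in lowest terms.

Using pₖ = aₖpₖ₋₁ + pₖ₋₂ and qₖ = aₖqₖ₋₁ + qₖ₋₂:
  k=0: a=6, p=6, q=1
  k=1: a=2, p=13, q=2
  k=2: a=2, p=32, q=5
  k=3: a=3, p=109, q=17
  k=4: a=3, p=359, q=56

359/56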